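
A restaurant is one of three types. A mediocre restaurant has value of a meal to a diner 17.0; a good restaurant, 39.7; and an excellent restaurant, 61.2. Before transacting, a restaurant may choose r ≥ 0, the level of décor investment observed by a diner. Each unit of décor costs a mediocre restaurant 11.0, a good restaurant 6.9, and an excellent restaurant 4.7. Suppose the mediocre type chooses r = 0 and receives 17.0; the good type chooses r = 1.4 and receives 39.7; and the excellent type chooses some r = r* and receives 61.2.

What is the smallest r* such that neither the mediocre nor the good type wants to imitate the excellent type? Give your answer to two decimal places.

4.52

Good type (on-path payoff 39.7 − 6.9×1.4 = 30.04) won't mimic when 30.04 ≥ 61.2 − 6.9·r*, i.e. r* ≥ 4.52.
Mediocre type (on-path payoff 17.0) won't mimic when 17.0 ≥ 61.2 − 11.0·r*, i.e. r* ≥ 4.02.
Both must hold, so r* = max(4.02, 4.52) = 4.52. The good type's constraint binds.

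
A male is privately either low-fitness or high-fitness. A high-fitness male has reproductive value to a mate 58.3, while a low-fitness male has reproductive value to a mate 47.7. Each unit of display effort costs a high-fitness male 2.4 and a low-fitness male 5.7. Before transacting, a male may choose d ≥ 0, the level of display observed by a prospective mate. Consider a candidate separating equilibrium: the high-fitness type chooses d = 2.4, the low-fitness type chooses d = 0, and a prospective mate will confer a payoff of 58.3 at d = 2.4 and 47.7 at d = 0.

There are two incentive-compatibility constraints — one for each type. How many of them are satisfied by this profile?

2

Low-fitness type: stay at 0 → 47.7; mimic → 58.3 − 5.7 × 2.4 = 44.62. IC holds (47.7 ≥ 44.62).
High-fitness type: signal → 58.3 − 2.4 × 2.4 = 52.54; deviate to 0 → 47.7. IC holds (52.54 ≥ 47.7).
2 of 2 constraints hold, so this is a separating equilibrium.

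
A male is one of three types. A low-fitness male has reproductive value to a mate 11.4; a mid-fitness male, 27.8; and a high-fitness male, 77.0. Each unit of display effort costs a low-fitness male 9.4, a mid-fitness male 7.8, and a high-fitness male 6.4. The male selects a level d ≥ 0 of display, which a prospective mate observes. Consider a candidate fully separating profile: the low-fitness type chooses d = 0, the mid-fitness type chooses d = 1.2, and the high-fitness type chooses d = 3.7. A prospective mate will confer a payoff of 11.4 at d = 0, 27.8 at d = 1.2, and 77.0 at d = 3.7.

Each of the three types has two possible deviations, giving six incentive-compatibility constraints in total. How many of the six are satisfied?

3

Mid-fitness (own payoff 27.8 − 7.8×1.2 = 18.44): to d=0 gives 11.4 → no gain ✓; to d=3.7 gives 77.0 − 7.8×3.7 = 48.14 → profitable ✗.
Low-fitness (own payoff 11.4): to d=1.2 gives 27.8 − 9.4×1.2 = 16.52 → profitable ✗; to d=3.7 gives 77.0 − 9.4×3.7 = 42.22 → profitable ✗.
High-fitness (own payoff 77.0 − 6.4×3.7 = 53.32): to d=0 gives 11.4 → no gain ✓; to d=1.2 gives 27.8 − 6.4×1.2 = 20.12 → no gain ✓.
3 of the 6 constraints hold; not an equilibrium.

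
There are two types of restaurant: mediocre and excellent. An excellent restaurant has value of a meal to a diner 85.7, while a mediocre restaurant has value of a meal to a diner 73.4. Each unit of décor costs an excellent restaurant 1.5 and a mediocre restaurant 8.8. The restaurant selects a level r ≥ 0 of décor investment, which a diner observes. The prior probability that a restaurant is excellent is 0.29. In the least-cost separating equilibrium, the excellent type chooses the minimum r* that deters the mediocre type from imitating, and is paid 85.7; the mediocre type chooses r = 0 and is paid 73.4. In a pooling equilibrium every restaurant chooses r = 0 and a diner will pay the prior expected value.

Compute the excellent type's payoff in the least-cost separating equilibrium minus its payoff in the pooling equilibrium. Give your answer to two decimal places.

6.64

Least-cost separating signal: r* solves 73.4 = 85.7 − 8.8·r*, so r* = (85.7 − 73.4)/8.8 ≈ 1.3977.
Excellent type's separating payoff: 85.7 − 1.5 × r* = 85.7 − 1.5 × (85.7 − 73.4)/8.8 = 85.7 − 18.45/8.8 ≈ 83.6034.
Pooling payoff: 0.29 × 85.7 + 0.71 × 73.4 = 76.967.
Difference: 83.6034 − 76.967 = 6.6364, i.e. 6.64 to two decimal places.
The excellent type prefers to separate.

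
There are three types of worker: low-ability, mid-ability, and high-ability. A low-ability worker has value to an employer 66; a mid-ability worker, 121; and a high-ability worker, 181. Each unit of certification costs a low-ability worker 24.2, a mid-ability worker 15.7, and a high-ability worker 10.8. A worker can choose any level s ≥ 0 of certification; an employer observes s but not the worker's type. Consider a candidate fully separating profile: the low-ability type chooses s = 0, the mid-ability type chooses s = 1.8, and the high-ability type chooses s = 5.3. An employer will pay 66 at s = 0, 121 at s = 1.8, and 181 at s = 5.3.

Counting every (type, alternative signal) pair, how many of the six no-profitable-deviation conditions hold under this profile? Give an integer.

4

Low-ability (own payoff 66): to s=1.8 gives 121 − 24.2×1.8 = 77.44 → profitable ✗; to s=5.3 gives 181 − 24.2×5.3 = 52.74 → no gain ✓.
High-ability (own payoff 181 − 10.8×5.3 = 123.76): to s=0 gives 66 → no gain ✓; to s=1.8 gives 121 − 10.8×1.8 = 101.56 → no gain ✓.
Mid-ability (own payoff 121 − 15.7×1.8 = 92.74): to s=0 gives 66 → no gain ✓; to s=5.3 gives 181 − 15.7×5.3 = 97.79 → profitable ✗.
4 of the 6 constraints hold; not an equilibrium.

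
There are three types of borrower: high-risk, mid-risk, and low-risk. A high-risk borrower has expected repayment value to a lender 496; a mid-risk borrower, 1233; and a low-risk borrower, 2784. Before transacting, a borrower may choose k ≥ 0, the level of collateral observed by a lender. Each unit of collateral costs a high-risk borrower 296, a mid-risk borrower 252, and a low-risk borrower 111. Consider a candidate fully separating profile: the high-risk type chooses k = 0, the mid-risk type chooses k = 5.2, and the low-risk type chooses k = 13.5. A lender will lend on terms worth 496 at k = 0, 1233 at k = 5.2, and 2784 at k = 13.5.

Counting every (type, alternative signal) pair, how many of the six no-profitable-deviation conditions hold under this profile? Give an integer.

Low-risk (own payoff 2784 − 111×13.5 = 1285.5): to k=0 gives 496 → no gain ✓; to k=5.2 gives 1233 − 111×5.2 = 655.8 → no gain ✓.
Mid-risk (own payoff 1233 − 252×5.2 = -77.4): to k=0 gives 496 → profitable ✗; to k=13.5 gives 2784 − 252×13.5 = -618 → no gain ✓.
High-risk (own payoff 496): to k=5.2 gives 1233 − 296×5.2 = -306.2 → no gain ✓; to k=13.5 gives 2784 − 296×13.5 = -1212 → no gain ✓.
5 of the 6 constraints hold; not an equilibrium.

5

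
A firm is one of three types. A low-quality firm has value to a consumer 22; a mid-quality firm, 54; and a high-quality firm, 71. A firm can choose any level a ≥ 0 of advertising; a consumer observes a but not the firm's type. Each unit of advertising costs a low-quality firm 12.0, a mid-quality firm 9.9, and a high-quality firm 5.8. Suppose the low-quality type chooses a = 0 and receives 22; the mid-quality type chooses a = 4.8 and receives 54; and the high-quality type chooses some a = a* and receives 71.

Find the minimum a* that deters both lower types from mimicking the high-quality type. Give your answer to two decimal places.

Mid-quality type (on-path payoff 54 − 9.9×4.8 = 6.48) won't mimic when 6.48 ≥ 71 − 9.9·a*, i.e. a* ≥ 6.52.
Low-quality type (on-path payoff 22) won't mimic when 22 ≥ 71 − 12.0·a*, i.e. a* ≥ 4.08.
Both must hold, so a* = max(4.08, 6.52) = 6.52. The mid-quality type's constraint binds.

6.52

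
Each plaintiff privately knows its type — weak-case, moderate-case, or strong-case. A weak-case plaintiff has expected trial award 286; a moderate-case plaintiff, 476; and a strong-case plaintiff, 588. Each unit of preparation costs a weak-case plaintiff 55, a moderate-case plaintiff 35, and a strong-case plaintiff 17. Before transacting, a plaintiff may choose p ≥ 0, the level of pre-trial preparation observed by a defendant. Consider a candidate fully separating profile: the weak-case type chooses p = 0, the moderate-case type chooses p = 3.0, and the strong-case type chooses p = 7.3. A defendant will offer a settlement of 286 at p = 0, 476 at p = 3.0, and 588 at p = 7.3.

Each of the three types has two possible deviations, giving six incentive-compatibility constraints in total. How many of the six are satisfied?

Moderate-case (own payoff 476 − 35×3.0 = 371): to p=0 gives 286 → no gain ✓; to p=7.3 gives 588 − 35×7.3 = 332.5 → no gain ✓.
Weak-case (own payoff 286): to p=3.0 gives 476 − 55×3.0 = 311 → profitable ✗; to p=7.3 gives 588 − 55×7.3 = 186.5 → no gain ✓.
Strong-case (own payoff 588 − 17×7.3 = 463.9): to p=0 gives 286 → no gain ✓; to p=3.0 gives 476 − 17×3.0 = 425 → no gain ✓.
5 of the 6 constraints hold; not an equilibrium.

5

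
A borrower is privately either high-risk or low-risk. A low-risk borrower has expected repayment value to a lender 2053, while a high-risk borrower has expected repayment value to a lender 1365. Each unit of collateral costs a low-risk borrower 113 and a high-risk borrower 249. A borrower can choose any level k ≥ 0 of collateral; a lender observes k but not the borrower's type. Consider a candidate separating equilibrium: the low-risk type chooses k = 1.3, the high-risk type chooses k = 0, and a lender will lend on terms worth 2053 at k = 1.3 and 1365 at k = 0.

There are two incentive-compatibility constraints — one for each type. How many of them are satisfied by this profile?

1

Low-risk type: signal → 2053 − 113 × 1.3 = 1906.1; deviate to 0 → 1365. IC holds (1906.1 ≥ 1365).
High-risk type: stay at 0 → 1365; mimic → 2053 − 249 × 1.3 = 1729.3. IC fails (1365 < 1729.3).
1 of 2 constraints hold, so this profile is not an equilibrium.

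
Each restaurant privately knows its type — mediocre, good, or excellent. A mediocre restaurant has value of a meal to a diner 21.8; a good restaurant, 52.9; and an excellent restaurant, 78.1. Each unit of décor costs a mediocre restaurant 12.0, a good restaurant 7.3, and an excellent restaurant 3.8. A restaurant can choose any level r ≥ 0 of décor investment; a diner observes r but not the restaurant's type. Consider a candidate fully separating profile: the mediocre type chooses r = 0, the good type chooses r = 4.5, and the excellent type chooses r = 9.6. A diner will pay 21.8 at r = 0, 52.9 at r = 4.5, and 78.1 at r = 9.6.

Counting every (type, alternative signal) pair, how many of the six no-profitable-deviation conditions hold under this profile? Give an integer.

5

Good (own payoff 52.9 − 7.3×4.5 = 20.05): to r=0 gives 21.8 → profitable ✗; to r=9.6 gives 78.1 − 7.3×9.6 = 8.02 → no gain ✓.
Excellent (own payoff 78.1 − 3.8×9.6 = 41.62): to r=0 gives 21.8 → no gain ✓; to r=4.5 gives 52.9 − 3.8×4.5 = 35.8 → no gain ✓.
Mediocre (own payoff 21.8): to r=4.5 gives 52.9 − 12.0×4.5 = -1.1 → no gain ✓; to r=9.6 gives 78.1 − 12.0×9.6 = -37.1 → no gain ✓.
5 of the 6 constraints hold; not an equilibrium.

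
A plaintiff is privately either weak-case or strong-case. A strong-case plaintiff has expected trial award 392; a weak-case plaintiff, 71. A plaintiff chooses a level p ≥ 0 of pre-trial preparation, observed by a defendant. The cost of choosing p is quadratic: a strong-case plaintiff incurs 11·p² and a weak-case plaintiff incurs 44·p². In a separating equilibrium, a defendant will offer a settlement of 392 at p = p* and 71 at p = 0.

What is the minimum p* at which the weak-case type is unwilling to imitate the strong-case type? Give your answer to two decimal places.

The weak-case type at p = 0 receives 71; imitating at p* yields 392 − 44·p*².
Indifference: 71 = 392 − 44·p*², so p*² = (392 − 71) / 44 ≈ 7.2955.
p* = √7.2955 ≈ 2.70.

2.70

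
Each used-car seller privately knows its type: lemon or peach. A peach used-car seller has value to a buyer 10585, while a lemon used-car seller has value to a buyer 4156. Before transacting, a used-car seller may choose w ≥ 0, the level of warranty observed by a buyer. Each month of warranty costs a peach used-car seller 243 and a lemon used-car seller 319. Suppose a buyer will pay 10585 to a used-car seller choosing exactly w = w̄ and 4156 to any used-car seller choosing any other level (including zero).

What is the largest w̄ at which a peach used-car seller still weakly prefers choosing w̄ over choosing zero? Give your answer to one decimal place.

26.5

Choosing w̄ yields the peach type 10585 − 243·w̄; choosing zero yields 4156.
The peach type is indifferent at 10585 − 243·w̄ = 4156, i.e. w̄ = (10585 − 4156) / 243 ≈ 26.5.
For any w̄ above 26.5 the peach type would rather pool at zero, so separation collapses.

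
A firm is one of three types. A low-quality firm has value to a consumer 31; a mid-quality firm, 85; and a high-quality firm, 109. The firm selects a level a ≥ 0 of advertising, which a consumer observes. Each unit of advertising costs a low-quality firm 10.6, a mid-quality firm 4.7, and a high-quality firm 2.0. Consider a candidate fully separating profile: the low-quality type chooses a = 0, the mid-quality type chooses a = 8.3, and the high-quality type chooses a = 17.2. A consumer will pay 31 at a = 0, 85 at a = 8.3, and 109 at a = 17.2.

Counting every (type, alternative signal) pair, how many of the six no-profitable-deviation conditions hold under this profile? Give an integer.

6

Low-quality (own payoff 31): to a=8.3 gives 85 − 10.6×8.3 = -2.98 → no gain ✓; to a=17.2 gives 109 − 10.6×17.2 = -73.32 → no gain ✓.
High-quality (own payoff 109 − 2.0×17.2 = 74.6): to a=0 gives 31 → no gain ✓; to a=8.3 gives 85 − 2.0×8.3 = 68.4 → no gain ✓.
Mid-quality (own payoff 85 − 4.7×8.3 = 45.99): to a=0 gives 31 → no gain ✓; to a=17.2 gives 109 − 4.7×17.2 = 28.16 → no gain ✓.
6 of the 6 constraints hold; this profile is a separating equilibrium.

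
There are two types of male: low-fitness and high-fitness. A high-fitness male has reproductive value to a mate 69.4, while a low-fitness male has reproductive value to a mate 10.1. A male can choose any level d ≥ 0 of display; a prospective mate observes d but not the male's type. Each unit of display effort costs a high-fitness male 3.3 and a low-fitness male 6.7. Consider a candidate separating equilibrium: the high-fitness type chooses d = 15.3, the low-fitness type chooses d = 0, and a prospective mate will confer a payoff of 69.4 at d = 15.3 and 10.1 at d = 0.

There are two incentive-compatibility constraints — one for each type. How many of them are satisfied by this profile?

Low-fitness type: stay at 0 → 10.1; mimic → 69.4 − 6.7 × 15.3 = -33.11. IC holds (10.1 ≥ -33.11).
High-fitness type: signal → 69.4 − 3.3 × 15.3 = 18.91; deviate to 0 → 10.1. IC holds (18.91 ≥ 10.1).
2 of 2 constraints hold, so this is a separating equilibrium.

2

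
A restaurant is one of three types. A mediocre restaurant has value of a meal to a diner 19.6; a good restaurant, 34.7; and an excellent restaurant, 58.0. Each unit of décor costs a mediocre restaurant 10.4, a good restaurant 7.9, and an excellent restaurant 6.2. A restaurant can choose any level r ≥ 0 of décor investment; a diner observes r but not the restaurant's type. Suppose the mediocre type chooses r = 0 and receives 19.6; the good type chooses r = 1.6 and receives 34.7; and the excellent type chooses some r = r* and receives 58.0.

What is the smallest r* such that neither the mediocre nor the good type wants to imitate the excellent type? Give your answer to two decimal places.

Mediocre type (on-path payoff 19.6) won't mimic when 19.6 ≥ 58.0 − 10.4·r*, i.e. r* ≥ 3.69.
Good type (on-path payoff 34.7 − 7.9×1.6 = 22.06) won't mimic when 22.06 ≥ 58.0 − 7.9·r*, i.e. r* ≥ 4.55.
Both must hold, so r* = max(3.69, 4.55) = 4.55. The good type's constraint binds.

4.55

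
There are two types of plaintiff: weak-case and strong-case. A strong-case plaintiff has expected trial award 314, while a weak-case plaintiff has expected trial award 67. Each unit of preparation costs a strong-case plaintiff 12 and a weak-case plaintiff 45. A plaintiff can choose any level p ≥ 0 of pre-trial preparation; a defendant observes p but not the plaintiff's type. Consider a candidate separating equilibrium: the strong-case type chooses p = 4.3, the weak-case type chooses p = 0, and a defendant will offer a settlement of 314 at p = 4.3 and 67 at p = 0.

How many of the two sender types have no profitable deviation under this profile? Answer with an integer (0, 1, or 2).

1

Strong-case type: signal → 314 − 12 × 4.3 = 262.4; deviate to 0 → 67. IC holds (262.4 ≥ 67).
Weak-case type: stay at 0 → 67; mimic → 314 − 45 × 4.3 = 120.5. IC fails (67 < 120.5).
1 of 2 constraints hold, so this profile is not an equilibrium.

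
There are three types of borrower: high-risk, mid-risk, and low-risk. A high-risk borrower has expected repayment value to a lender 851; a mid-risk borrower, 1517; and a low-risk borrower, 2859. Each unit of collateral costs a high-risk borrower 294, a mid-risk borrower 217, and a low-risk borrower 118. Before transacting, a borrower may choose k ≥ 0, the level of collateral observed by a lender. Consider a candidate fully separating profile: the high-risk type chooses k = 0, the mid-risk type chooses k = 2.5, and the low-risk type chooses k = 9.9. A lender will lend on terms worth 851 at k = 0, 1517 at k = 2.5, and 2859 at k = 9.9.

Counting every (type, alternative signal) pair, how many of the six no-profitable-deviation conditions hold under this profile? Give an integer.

6

Low-risk (own payoff 2859 − 118×9.9 = 1690.8): to k=0 gives 851 → no gain ✓; to k=2.5 gives 1517 − 118×2.5 = 1222 → no gain ✓.
Mid-risk (own payoff 1517 − 217×2.5 = 974.5): to k=0 gives 851 → no gain ✓; to k=9.9 gives 2859 − 217×9.9 = 710.7 → no gain ✓.
High-risk (own payoff 851): to k=2.5 gives 1517 − 294×2.5 = 782 → no gain ✓; to k=9.9 gives 2859 − 294×9.9 = -51.6 → no gain ✓.
6 of the 6 constraints hold; this profile is a separating equilibrium.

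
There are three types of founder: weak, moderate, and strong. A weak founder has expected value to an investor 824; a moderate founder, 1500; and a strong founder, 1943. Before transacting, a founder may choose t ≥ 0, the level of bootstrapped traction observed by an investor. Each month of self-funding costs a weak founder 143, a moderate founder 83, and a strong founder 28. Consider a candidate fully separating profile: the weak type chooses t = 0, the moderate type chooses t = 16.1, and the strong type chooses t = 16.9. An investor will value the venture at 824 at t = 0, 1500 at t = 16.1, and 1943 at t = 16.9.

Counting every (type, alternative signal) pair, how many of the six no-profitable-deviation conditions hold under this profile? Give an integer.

Strong (own payoff 1943 − 28×16.9 = 1469.8): to t=0 gives 824 → no gain ✓; to t=16.1 gives 1500 − 28×16.1 = 1049.2 → no gain ✓.
Weak (own payoff 824): to t=16.1 gives 1500 − 143×16.1 = -802.3 → no gain ✓; to t=16.9 gives 1943 − 143×16.9 = -473.7 → no gain ✓.
Moderate (own payoff 1500 − 83×16.1 = 163.7): to t=0 gives 824 → profitable ✗; to t=16.9 gives 1943 − 83×16.9 = 540.3 → profitable ✗.
4 of the 6 constraints hold; not an equilibrium.

4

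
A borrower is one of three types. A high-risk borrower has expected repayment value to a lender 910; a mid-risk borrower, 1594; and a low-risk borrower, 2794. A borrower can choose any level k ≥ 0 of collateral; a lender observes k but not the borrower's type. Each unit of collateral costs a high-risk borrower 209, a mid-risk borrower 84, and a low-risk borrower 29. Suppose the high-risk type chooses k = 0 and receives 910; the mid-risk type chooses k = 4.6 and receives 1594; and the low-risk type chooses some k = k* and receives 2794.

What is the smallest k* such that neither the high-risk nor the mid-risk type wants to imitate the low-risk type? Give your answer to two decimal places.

18.89

Mid-risk type (on-path payoff 1594 − 84×4.6 = 1207.6) won't mimic when 1207.6 ≥ 2794 − 84·k*, i.e. k* ≥ 18.89.
High-risk type (on-path payoff 910) won't mimic when 910 ≥ 2794 − 209·k*, i.e. k* ≥ 9.01.
Both must hold, so k* = max(9.01, 18.89) = 18.89. The mid-risk type's constraint binds.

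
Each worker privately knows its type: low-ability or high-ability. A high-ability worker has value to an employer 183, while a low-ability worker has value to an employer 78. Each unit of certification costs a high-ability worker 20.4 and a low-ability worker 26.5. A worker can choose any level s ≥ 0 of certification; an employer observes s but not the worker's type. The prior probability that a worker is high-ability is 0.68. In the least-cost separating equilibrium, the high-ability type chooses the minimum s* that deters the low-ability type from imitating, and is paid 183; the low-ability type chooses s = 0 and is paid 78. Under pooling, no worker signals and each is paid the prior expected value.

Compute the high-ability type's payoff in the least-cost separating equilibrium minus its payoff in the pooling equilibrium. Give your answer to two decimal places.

-47.23

Least-cost separating signal: s* solves 78 = 183 − 26.5·s*, so s* = (183 − 78)/26.5 ≈ 3.9623.
High-ability type's separating payoff: 183 − 20.4 × s* = 183 − 20.4 × (183 − 78)/26.5 = 183 − 2142/26.5 ≈ 102.1698.
Pooling payoff: 0.68 × 183 + 0.32 × 78 = 149.4.
Difference: 102.1698 − 149.4 = -47.2302, i.e. -47.23 to two decimal places.
The high-ability type would prefer the pooling outcome.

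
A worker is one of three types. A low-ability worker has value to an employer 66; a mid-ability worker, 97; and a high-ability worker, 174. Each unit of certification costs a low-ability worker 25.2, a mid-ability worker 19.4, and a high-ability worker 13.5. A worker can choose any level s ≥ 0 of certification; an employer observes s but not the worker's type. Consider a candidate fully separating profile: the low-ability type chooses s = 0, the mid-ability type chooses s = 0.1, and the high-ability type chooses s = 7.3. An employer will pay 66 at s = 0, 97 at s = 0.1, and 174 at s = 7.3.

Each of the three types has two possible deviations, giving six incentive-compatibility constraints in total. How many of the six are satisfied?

Mid-ability (own payoff 97 − 19.4×0.1 = 95.06): to s=0 gives 66 → no gain ✓; to s=7.3 gives 174 − 19.4×7.3 = 32.38 → no gain ✓.
Low-ability (own payoff 66): to s=0.1 gives 97 − 25.2×0.1 = 94.48 → profitable ✗; to s=7.3 gives 174 − 25.2×7.3 = -9.96 → no gain ✓.
High-ability (own payoff 174 − 13.5×7.3 = 75.45): to s=0 gives 66 → no gain ✓; to s=0.1 gives 97 − 13.5×0.1 = 95.65 → profitable ✗.
4 of the 6 constraints hold; not an equilibrium.

4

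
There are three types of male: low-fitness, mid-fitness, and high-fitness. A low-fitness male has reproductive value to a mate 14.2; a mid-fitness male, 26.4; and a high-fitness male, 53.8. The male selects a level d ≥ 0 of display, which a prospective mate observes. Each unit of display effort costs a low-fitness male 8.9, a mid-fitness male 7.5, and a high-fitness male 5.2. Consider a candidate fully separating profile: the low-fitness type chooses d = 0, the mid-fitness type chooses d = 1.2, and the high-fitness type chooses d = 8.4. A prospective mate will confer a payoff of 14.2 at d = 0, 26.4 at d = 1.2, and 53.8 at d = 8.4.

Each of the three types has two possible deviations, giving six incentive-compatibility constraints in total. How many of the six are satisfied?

Low-fitness (own payoff 14.2): to d=1.2 gives 26.4 − 8.9×1.2 = 15.72 → profitable ✗; to d=8.4 gives 53.8 − 8.9×8.4 = -20.96 → no gain ✓.
Mid-fitness (own payoff 26.4 − 7.5×1.2 = 17.4): to d=0 gives 14.2 → no gain ✓; to d=8.4 gives 53.8 − 7.5×8.4 = -9.2 → no gain ✓.
High-fitness (own payoff 53.8 − 5.2×8.4 = 10.12): to d=0 gives 14.2 → profitable ✗; to d=1.2 gives 26.4 − 5.2×1.2 = 20.16 → profitable ✗.
3 of the 6 constraints hold; not an equilibrium.

3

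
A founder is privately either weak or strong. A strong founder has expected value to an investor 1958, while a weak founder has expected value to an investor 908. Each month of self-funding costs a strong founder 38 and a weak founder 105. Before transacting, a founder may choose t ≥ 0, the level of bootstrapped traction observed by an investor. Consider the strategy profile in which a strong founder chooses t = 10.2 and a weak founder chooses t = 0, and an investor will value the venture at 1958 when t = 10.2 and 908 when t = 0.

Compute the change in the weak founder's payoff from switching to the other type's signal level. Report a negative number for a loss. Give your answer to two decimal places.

Playing t = 0 the weak founder receives 908.
Deviating to t = 10.2 brings payment 1958 at cost 105 × 10.2 = 1071, netting 887.
Gain from deviating: 887 − 908 = -21.00.
The gain is negative, so the weak type's incentive-compatibility constraint is satisfied.

-21.00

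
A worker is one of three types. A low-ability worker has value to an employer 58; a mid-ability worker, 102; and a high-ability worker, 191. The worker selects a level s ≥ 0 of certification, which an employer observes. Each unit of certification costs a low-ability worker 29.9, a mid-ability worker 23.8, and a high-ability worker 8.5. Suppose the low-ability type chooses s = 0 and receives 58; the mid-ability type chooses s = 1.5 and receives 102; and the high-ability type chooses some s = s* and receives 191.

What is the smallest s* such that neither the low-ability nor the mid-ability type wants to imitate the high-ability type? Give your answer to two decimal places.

Mid-ability type (on-path payoff 102 − 23.8×1.5 = 66.3) won't mimic when 66.3 ≥ 191 − 23.8·s*, i.e. s* ≥ 5.24.
Low-ability type (on-path payoff 58) won't mimic when 58 ≥ 191 − 29.9·s*, i.e. s* ≥ 4.45.
Both must hold, so s* = max(4.45, 5.24) = 5.24. The mid-ability type's constraint binds.

5.24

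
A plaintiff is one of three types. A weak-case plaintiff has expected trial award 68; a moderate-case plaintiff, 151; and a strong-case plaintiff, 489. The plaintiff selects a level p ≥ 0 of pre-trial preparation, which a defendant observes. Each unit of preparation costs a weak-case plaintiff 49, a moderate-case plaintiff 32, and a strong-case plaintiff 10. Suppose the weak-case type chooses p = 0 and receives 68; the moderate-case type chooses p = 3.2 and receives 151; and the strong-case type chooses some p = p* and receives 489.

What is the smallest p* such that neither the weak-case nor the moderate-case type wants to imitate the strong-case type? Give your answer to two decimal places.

13.76

Moderate-case type (on-path payoff 151 − 32×3.2 = 48.6) won't mimic when 48.6 ≥ 489 − 32·p*, i.e. p* ≥ 13.76.
Weak-case type (on-path payoff 68) won't mimic when 68 ≥ 489 − 49·p*, i.e. p* ≥ 8.59.
Both must hold, so p* = max(8.59, 13.76) = 13.76. The moderate-case type's constraint binds.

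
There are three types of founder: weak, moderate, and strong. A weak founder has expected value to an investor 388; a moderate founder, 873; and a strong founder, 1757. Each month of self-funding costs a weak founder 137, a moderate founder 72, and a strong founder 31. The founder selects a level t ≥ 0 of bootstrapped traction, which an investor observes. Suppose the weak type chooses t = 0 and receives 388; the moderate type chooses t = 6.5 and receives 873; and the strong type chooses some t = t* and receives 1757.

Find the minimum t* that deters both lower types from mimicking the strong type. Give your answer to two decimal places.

Weak type (on-path payoff 388) won't mimic when 388 ≥ 1757 − 137·t*, i.e. t* ≥ 9.99.
Moderate type (on-path payoff 873 − 72×6.5 = 405) won't mimic when 405 ≥ 1757 − 72·t*, i.e. t* ≥ 18.78.
Both must hold, so t* = max(9.99, 18.78) = 18.78. The moderate type's constraint binds.

18.78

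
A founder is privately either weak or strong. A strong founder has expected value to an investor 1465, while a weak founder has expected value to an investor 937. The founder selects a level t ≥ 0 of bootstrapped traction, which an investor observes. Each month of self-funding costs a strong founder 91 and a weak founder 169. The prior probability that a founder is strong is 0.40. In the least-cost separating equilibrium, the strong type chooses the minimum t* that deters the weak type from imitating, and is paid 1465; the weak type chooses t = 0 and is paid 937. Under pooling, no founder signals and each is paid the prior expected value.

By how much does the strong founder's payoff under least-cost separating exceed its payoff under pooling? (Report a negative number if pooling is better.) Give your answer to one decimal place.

32.5

Least-cost separating signal: t* solves 937 = 1465 − 169·t*, so t* = (1465 − 937)/169 ≈ 3.1243.
Strong type's separating payoff: 1465 − 91 × t* = 1465 − 91 × (1465 − 937)/169 = 1465 − 48048/169 ≈ 1180.692.
Pooling payoff: 0.40 × 1465 + 0.60 × 937 = 1148.2.
Difference: 1180.692 − 1148.2 = 32.492, i.e. 32.5 to one decimal place.
The strong type prefers to separate.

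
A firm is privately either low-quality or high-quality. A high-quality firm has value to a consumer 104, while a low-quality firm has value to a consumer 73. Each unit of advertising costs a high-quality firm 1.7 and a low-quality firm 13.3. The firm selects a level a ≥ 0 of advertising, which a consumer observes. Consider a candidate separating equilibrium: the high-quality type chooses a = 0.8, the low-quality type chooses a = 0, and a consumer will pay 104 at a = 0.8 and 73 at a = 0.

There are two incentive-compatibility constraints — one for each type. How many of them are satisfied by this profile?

High-quality type: signal → 104 − 1.7 × 0.8 = 102.64; deviate to 0 → 73. IC holds (102.64 ≥ 73).
Low-quality type: stay at 0 → 73; mimic → 104 − 13.3 × 0.8 = 93.36. IC fails (73 < 93.36).
1 of 2 constraints hold, so this profile is not an equilibrium.

1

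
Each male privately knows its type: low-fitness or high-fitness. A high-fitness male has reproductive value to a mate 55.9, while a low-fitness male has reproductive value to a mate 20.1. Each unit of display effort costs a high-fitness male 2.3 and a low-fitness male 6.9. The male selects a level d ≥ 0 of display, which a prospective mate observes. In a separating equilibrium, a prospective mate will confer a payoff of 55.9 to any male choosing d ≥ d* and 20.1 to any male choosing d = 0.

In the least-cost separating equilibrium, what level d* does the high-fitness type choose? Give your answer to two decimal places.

5.19

A low-fitness male choosing d = 0 receives 20.1.
Imitating at d* instead would pay 55.9 at cost 6.9·d*, netting 55.9 − 6.9·d*.
Indifference: 20.1 = 55.9 − 6.9·d*, so d* = (55.9 − 20.1) / 6.9 ≈ 5.19.
This is the low-fitness type's binding incentive-compatibility constraint; any d ≥ 5.19 sustains separation on that side.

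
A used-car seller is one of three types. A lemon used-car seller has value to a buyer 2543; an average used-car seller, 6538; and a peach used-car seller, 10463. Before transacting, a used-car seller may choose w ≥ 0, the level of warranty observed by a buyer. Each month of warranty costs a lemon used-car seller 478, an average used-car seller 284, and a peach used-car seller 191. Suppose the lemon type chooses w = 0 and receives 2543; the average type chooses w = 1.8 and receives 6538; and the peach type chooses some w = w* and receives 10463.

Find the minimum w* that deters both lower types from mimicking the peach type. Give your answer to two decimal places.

16.57

Lemon type (on-path payoff 2543) won't mimic when 2543 ≥ 10463 − 478·w*, i.e. w* ≥ 16.57.
Average type (on-path payoff 6538 − 284×1.8 = 6026.8) won't mimic when 6026.8 ≥ 10463 − 284·w*, i.e. w* ≥ 15.62.
Both must hold, so w* = max(16.57, 15.62) = 16.57. The lemon type's constraint binds.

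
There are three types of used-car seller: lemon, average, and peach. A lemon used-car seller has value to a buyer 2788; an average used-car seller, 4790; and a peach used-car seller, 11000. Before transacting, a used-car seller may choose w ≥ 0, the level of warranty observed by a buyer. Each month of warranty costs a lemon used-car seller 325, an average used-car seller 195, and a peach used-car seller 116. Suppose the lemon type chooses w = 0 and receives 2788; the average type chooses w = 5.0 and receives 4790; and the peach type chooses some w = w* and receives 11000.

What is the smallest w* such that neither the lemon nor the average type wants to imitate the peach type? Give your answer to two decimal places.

36.85

Lemon type (on-path payoff 2788) won't mimic when 2788 ≥ 11000 − 325·w*, i.e. w* ≥ 25.27.
Average type (on-path payoff 4790 − 195×5.0 = 3815) won't mimic when 3815 ≥ 11000 − 195·w*, i.e. w* ≥ 36.85.
Both must hold, so w* = max(25.27, 36.85) = 36.85. The average type's constraint binds.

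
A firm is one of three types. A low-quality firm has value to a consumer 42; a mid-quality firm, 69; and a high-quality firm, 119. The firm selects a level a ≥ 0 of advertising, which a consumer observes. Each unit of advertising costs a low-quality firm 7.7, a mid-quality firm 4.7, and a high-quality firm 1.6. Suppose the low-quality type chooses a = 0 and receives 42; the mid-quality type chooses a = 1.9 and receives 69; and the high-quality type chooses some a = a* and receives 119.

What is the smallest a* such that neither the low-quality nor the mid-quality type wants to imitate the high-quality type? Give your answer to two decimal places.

12.54

Mid-quality type (on-path payoff 69 − 4.7×1.9 = 60.07) won't mimic when 60.07 ≥ 119 − 4.7·a*, i.e. a* ≥ 12.54.
Low-quality type (on-path payoff 42) won't mimic when 42 ≥ 119 − 7.7·a*, i.e. a* ≥ 10.00.
Both must hold, so a* = max(10.00, 12.54) = 12.54. The mid-quality type's constraint binds.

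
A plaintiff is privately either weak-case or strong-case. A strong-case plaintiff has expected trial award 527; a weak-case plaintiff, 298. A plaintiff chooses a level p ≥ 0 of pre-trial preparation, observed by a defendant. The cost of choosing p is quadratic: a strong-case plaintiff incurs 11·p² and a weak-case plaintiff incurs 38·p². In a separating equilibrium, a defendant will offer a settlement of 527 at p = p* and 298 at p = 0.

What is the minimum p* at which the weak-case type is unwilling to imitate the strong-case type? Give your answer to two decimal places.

The weak-case type at p = 0 receives 298; imitating at p* yields 527 − 38·p*².
Indifference: 298 = 527 − 38·p*², so p*² = (527 − 298) / 38 ≈ 6.0263.
p* = √6.0263 ≈ 2.45.

2.45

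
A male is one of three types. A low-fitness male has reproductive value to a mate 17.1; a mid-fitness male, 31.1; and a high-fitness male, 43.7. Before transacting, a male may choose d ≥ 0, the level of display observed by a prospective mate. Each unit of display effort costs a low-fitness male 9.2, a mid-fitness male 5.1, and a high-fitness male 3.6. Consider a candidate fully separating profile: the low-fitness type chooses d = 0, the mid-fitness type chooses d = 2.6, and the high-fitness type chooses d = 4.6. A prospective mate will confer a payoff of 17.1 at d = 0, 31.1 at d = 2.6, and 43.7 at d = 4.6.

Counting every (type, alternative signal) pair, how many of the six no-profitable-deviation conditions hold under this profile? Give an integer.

5

Low-fitness (own payoff 17.1): to d=2.6 gives 31.1 − 9.2×2.6 = 7.18 → no gain ✓; to d=4.6 gives 43.7 − 9.2×4.6 = 1.38 → no gain ✓.
High-fitness (own payoff 43.7 − 3.6×4.6 = 27.14): to d=0 gives 17.1 → no gain ✓; to d=2.6 gives 31.1 − 3.6×2.6 = 21.74 → no gain ✓.
Mid-fitness (own payoff 31.1 − 5.1×2.6 = 17.84): to d=0 gives 17.1 → no gain ✓; to d=4.6 gives 43.7 − 5.1×4.6 = 20.24 → profitable ✗.
5 of the 6 constraints hold; not an equilibrium.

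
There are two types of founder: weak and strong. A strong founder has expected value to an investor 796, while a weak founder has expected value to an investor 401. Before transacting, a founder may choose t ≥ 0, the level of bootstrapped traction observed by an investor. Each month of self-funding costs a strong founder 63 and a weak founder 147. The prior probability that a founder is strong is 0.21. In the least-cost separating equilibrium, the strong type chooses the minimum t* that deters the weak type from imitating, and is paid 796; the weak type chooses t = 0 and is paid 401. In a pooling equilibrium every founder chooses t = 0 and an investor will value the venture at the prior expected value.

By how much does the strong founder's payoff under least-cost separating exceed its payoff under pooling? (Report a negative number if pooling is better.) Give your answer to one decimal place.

142.8

Least-cost separating signal: t* solves 401 = 796 − 147·t*, so t* = (796 − 401)/147 ≈ 2.6871.
Strong type's separating payoff: 796 − 63 × t* = 796 − 63 × (796 − 401)/147 = 796 − 24885/147 ≈ 626.714.
Pooling payoff: 0.21 × 796 + 0.79 × 401 = 483.95.
Difference: 626.714 − 483.95 = 142.764, i.e. 142.8 to one decimal place.
The strong type prefers to separate.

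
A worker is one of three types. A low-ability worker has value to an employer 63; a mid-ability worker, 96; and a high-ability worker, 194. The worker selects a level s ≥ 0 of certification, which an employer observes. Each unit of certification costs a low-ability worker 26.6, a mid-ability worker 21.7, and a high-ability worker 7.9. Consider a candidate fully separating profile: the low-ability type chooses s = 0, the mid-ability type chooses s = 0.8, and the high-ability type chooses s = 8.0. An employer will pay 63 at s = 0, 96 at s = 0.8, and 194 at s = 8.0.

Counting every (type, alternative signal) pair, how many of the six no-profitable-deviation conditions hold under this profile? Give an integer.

Low-ability (own payoff 63): to s=0.8 gives 96 − 26.6×0.8 = 74.72 → profitable ✗; to s=8.0 gives 194 − 26.6×8.0 = -18.8 → no gain ✓.
High-ability (own payoff 194 − 7.9×8.0 = 130.8): to s=0 gives 63 → no gain ✓; to s=0.8 gives 96 − 7.9×0.8 = 89.68 → no gain ✓.
Mid-ability (own payoff 96 − 21.7×0.8 = 78.64): to s=0 gives 63 → no gain ✓; to s=8.0 gives 194 − 21.7×8.0 = 20.4 → no gain ✓.
5 of the 6 constraints hold; not an equilibrium.

5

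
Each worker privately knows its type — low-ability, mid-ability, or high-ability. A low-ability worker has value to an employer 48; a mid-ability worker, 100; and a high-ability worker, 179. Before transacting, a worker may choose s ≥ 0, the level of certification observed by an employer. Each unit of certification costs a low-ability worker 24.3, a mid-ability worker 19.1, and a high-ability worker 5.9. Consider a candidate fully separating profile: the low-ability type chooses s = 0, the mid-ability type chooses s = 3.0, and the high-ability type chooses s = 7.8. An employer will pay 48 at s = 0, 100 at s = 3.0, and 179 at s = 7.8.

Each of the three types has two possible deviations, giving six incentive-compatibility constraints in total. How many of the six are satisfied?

5

High-ability (own payoff 179 − 5.9×7.8 = 132.98): to s=0 gives 48 → no gain ✓; to s=3.0 gives 100 − 5.9×3.0 = 82.3 → no gain ✓.
Mid-ability (own payoff 100 − 19.1×3.0 = 42.7): to s=0 gives 48 → profitable ✗; to s=7.8 gives 179 − 19.1×7.8 = 30.02 → no gain ✓.
Low-ability (own payoff 48): to s=3.0 gives 100 − 24.3×3.0 = 27.1 → no gain ✓; to s=7.8 gives 179 − 24.3×7.8 = -10.54 → no gain ✓.
5 of the 6 constraints hold; not an equilibrium.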